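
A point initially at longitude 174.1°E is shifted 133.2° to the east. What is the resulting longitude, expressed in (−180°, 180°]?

Start at +174.1°; shift +133.2° → +307.3°.
+307.3° lies outside (−180°, 180°]; subtract 360° → -52.7°.

52.7°W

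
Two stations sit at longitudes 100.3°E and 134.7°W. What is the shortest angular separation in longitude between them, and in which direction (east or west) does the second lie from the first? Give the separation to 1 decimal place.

125.0° east

Raw difference: -134.7 − 100.3 = -235.0°.
Normalise into (−180°, 180°]: -235.0° + 360° = 125.0°.
Positive ⇒ the second point lies to the east; separation 125.0°.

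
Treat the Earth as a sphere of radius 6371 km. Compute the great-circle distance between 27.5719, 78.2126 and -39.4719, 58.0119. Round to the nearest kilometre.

Δλ = 58.0119 − 78.2126 = -20.2007°.
Δφ = -39.4719 − 27.5719 = -67.0438°.
a = sin²(Δφ/2) + cos φ₁ · cos φ₂ · sin²(Δλ/2) = 0.326031.
c = 2·atan2(√a, √(1−a)) = 1.21543 rad → d = 6371·c ≈ 7743.48 km.

7743 km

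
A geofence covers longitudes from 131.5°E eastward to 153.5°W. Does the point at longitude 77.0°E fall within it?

No

Band width going east from +131.5° to -153.5°: ((-153.5 − 131.5) mod 360) = 75.0°.
Offset of +77.0° east of the west edge: ((77.0 − 131.5) mod 360) = 305.5°.
305.5° > 75.0° ⇒ outside.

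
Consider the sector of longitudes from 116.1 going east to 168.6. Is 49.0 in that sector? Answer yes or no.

Band width going east from +116.1° to +168.6°: ((168.6 − 116.1) mod 360) = 52.5°.
Offset of +49.0° east of the west edge: ((49.0 − 116.1) mod 360) = 292.9°.
292.9° > 52.5° ⇒ outside.

No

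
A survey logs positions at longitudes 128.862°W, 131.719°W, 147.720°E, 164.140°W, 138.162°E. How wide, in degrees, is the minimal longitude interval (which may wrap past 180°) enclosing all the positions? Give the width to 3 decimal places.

Sort the longitudes: -164.140°, -131.719°, -128.862°, +138.162°, +147.720°.
Eastward gaps between consecutive values (wrapping around): 32.421°, 2.857°, 267.024°, 9.558°, 48.140°.
Largest gap = 267.024° ⇒ minimal covering band is its complement: 360° − 267.024° = 92.976°.
Band runs from +138.162° eastward to -128.862°, crossing the antimeridian.

92.976°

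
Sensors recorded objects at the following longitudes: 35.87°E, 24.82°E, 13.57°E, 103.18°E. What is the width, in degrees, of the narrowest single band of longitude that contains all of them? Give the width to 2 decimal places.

Sort the longitudes: +13.57°, +24.82°, +35.87°, +103.18°.
Eastward gaps between consecutive values (wrapping around): 11.25°, 11.05°, 67.31°, 270.39°.
Largest gap = 270.39° ⇒ minimal covering band is its complement: 360° − 270.39° = 89.61°.
Band runs from +13.57° eastward to +103.18°.

89.61°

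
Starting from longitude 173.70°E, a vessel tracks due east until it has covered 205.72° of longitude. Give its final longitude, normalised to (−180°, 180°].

19.42°E

Start at +173.70°; shift +205.72° → +379.42°.
+379.42° lies outside (−180°, 180°]; subtract 360° → +19.42°.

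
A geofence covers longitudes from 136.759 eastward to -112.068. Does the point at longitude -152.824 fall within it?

Yes

Band width going east from +136.759° to -112.068°: ((-112.068 − 136.759) mod 360) = 111.173°.
Offset of -152.824° east of the west edge: ((-152.824 − 136.759) mod 360) = 70.417°.
70.417° ≤ 111.173° ⇒ inside.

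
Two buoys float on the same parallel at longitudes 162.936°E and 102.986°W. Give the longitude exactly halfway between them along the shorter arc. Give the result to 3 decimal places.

Signed shortest Δλ from +162.936° to -102.986° is +94.078°.
Midpoint longitude = +162.936° + (+94.078°)/2 = +162.936° + 47.039° = +209.975°.
Normalise into (−180°, 180°]: -150.025°.
(The naïve average (+162.936 + -102.986)/2 = 29.975° is on the wrong side of the globe.)

150.025°W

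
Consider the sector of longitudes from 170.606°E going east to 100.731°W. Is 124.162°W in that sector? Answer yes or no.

Band width going east from +170.606° to -100.731°: ((-100.731 − 170.606) mod 360) = 88.663°.
Offset of -124.162° east of the west edge: ((-124.162 − 170.606) mod 360) = 65.232°.
65.232° ≤ 88.663° ⇒ inside.

Yes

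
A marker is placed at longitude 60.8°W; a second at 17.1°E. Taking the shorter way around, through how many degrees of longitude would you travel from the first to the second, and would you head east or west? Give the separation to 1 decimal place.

77.9° east

Raw difference: 17.1 − -60.8 = 77.9°.
Normalise into (−180°, 180°]: 77.9° stays 77.9°.
Positive ⇒ the second point lies to the east; separation 77.9°.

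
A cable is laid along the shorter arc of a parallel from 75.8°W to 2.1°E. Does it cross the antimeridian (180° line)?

No

Signed shortest Δλ = ((2.1 − -75.8 + 180) mod 360) − 180 = 77.9°.
Going east by 77.9° from -75.8° reaches +2.1° without touching 180°.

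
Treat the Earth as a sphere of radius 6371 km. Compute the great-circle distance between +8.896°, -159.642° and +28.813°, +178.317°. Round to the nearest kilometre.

Δλ = 178.317 − -159.642 = 337.959°; wrapped into (−180°, 180°]: -22.041°.
Δφ = 28.813 − 8.896 = 19.917°.
a = sin²(Δφ/2) + cos φ₁ · cos φ₂ · sin²(Δλ/2) = 0.061539.
c = 2·atan2(√a, √(1−a)) = 0.50138 rad → d = 6371·c ≈ 3194.28 km.

3194 km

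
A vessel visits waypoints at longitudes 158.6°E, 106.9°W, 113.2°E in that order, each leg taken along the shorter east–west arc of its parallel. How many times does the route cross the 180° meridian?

2

Leg 1: +158.6° → -106.9°, shortest Δλ = 94.5° (east) — crosses 180°.
Leg 2: -106.9° → +113.2°, shortest Δλ = -139.9° (west) — crosses 180°.
Total crossings: 2.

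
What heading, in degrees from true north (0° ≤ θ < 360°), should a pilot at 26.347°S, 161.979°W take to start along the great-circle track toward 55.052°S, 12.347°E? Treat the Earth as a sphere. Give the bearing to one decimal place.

Δλ = 12.347 − -161.979 = 174.326°.
θ = atan2( sin Δλ · cos φ₂ , cos φ₁ · sin φ₂ − sin φ₁ · cos φ₂ · cos Δλ )
  = atan2(0.05663, -0.98751) = 176.718° → normalised to [0°, 360°): 176.718°.

176.7°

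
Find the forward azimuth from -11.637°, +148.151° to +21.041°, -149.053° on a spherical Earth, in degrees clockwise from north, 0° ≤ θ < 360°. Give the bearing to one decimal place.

Δλ = -149.053 − 148.151 = -297.204°; wrapped into (−180°, 180°]: 62.796°.
θ = atan2( sin Δλ · cos φ₂ , cos φ₁ · sin φ₂ − sin φ₁ · cos φ₂ · cos Δλ )
  = atan2(0.83008, 0.43772) = 62.196° → normalised to [0°, 360°): 62.196°.

62.2°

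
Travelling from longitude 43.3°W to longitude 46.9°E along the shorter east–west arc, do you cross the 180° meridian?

Signed shortest Δλ = ((46.9 − -43.3 + 180) mod 360) − 180 = 90.2°.
Going east by 90.2° from -43.3° reaches +46.9° without touching 180°.

No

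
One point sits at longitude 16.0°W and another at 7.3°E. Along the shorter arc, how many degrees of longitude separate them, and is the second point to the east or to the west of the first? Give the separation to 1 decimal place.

23.3° east

Raw difference: 7.3 − -16.0 = 23.3°.
Normalise into (−180°, 180°]: 23.3° stays 23.3°.
Positive ⇒ the second point lies to the east; separation 23.3°.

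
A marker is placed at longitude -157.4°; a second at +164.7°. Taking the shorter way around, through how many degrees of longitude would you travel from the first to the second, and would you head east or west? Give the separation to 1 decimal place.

37.9° west

Raw difference: 164.7 − -157.4 = 322.1°.
Normalise into (−180°, 180°]: 322.1° − 360° = -37.9°.
Negative ⇒ the second point lies to the west; separation 37.9°.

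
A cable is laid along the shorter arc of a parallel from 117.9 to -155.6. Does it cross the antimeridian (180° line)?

Yes

Naïve |-155.6 − 117.9| = 273.5° > 180°, so the shorter arc goes the other way round — across 180°.
Signed shortest Δλ = ((-155.6 − 117.9 + 180) mod 360) − 180 = 86.5°.
Going east by 86.5° from +117.9° passes through 180° before reaching -155.6°.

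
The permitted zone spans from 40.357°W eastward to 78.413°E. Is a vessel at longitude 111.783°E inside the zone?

No

Band width going east from -40.357° to +78.413°: ((78.413 − -40.357) mod 360) = 118.770°.
Offset of +111.783° east of the west edge: ((111.783 − -40.357) mod 360) = 152.140°.
152.140° > 118.770° ⇒ outside.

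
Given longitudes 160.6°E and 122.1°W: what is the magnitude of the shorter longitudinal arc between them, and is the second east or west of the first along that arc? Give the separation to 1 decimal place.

77.3° east

Raw difference: -122.1 − 160.6 = -282.7°.
Normalise into (−180°, 180°]: -282.7° + 360° = 77.3°.
Positive ⇒ the second point lies to the east; separation 77.3°.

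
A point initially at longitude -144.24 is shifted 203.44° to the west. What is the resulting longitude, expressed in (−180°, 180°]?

Start at -144.24°; shift −203.44° → -347.68°.
-347.68° lies outside (−180°, 180°]; add 360° → +12.32°.

+12.32°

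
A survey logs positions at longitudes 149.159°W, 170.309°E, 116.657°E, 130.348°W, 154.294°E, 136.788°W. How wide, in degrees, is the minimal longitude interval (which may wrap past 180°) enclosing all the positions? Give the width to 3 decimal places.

Sort the longitudes: -149.159°, -136.788°, -130.348°, +116.657°, +154.294°, +170.309°.
Eastward gaps between consecutive values (wrapping around): 12.371°, 6.440°, 247.005°, 37.637°, 16.015°, 40.532°.
Largest gap = 247.005° ⇒ minimal covering band is its complement: 360° − 247.005° = 112.995°.
Band runs from +116.657° eastward to -130.348°, crossing the antimeridian.

112.995°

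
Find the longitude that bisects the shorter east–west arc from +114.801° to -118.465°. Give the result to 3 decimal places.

Signed shortest Δλ from +114.801° to -118.465° is +126.734°.
Midpoint longitude = +114.801° + (+126.734°)/2 = +114.801° + 63.367° = +178.168°.
(The naïve average (+114.801 + -118.465)/2 = -1.832° is on the wrong side of the globe.)

+178.168°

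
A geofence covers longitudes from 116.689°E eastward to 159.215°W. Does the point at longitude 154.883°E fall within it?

Yes

Band width going east from +116.689° to -159.215°: ((-159.215 − 116.689) mod 360) = 84.096°.
Offset of +154.883° east of the west edge: ((154.883 − 116.689) mod 360) = 38.194°.
38.194° ≤ 84.096° ⇒ inside.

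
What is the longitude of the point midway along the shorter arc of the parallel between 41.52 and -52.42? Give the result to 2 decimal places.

Signed shortest Δλ from +41.52° to -52.42° is -93.94°.
Midpoint longitude = +41.52° + (-93.94°)/2 = +41.52° − 46.97° = -5.45°.

-5.45°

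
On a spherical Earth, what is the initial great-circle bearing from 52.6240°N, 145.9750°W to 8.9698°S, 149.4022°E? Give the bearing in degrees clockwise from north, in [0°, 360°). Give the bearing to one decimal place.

244.2°

Δλ = 149.4022 − -145.9750 = 295.3772°; wrapped into (−180°, 180°]: -64.6228°.
θ = atan2( sin Δλ · cos φ₂ , cos φ₁ · sin φ₂ − sin φ₁ · cos φ₂ · cos Δλ )
  = atan2(-0.89246, -0.43106) = -115.781° → normalised to [0°, 360°): 244.219°.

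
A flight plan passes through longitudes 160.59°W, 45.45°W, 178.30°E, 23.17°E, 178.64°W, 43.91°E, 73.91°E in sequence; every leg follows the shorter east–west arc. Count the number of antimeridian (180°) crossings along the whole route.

3

Leg 1: -160.59° → -45.45°, shortest Δλ = 115.14° (east) — does not cross 180°.
Leg 2: -45.45° → +178.30°, shortest Δλ = -136.25° (west) — crosses 180°.
Leg 3: +178.30° → +23.17°, shortest Δλ = -155.13° (west) — does not cross 180°.
Leg 4: +23.17° → -178.64°, shortest Δλ = 158.19° (east) — crosses 180°.
Leg 5: -178.64° → +43.91°, shortest Δλ = -137.45° (west) — crosses 180°.
Leg 6: +43.91° → +73.91°, shortest Δλ = 30.0° (east) — does not cross 180°.
Total crossings: 3.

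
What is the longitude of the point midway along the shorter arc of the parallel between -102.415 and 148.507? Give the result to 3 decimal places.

-156.954°

Signed shortest Δλ from -102.415° to +148.507° is -109.078°.
Midpoint longitude = -102.415° + (-109.078°)/2 = -102.415° − 54.539° = -156.954°.
(The naïve average (-102.415 + +148.507)/2 = 23.046° is on the wrong side of the globe.)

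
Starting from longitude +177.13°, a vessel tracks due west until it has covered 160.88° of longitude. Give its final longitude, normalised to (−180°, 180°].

Start at +177.13°; shift −160.88° → +16.25°.
+16.25° already lies in (−180°, 180°].

+16.25°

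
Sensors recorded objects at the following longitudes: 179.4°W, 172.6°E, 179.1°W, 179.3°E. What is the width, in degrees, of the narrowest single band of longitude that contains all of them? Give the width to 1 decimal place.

Sort the longitudes: -179.4°, -179.1°, +172.6°, +179.3°.
Eastward gaps between consecutive values (wrapping around): 0.3°, 351.7°, 6.7°, 1.3°.
Largest gap = 351.7° ⇒ minimal covering band is its complement: 360° − 351.7° = 8.3°.
Band runs from +172.6° eastward to -179.1°, crossing the antimeridian.

8.3°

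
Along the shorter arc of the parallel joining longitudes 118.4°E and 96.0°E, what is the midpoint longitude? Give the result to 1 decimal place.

107.2°E

Signed shortest Δλ from +118.4° to +96.0° is -22.4°.
Midpoint longitude = +118.4° + (-22.4°)/2 = +118.4° − 11.2° = +107.2°.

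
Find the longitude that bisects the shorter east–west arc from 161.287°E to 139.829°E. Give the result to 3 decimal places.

150.558°E

Signed shortest Δλ from +161.287° to +139.829° is -21.458°.
Midpoint longitude = +161.287° + (-21.458°)/2 = +161.287° − 10.729° = +150.558°.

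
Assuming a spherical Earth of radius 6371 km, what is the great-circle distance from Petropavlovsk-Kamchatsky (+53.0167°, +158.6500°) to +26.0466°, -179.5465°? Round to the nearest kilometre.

Δλ = -179.5465 − 158.6500 = -338.1965°; wrapped into (−180°, 180°]: 21.8035°.
Δφ = 26.0466 − 53.0167 = -26.9701°.
a = sin²(Δφ/2) + cos φ₁ · cos φ₂ · sin²(Δλ/2) = 0.073711.
c = 2·atan2(√a, √(1−a)) = 0.54990 rad → d = 6371·c ≈ 3503.39 km.

3503 km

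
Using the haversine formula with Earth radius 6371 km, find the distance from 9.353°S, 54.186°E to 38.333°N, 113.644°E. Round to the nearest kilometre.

Δλ = 113.644 − 54.186 = 59.458°.
Δφ = 38.333 − -9.353 = 47.686°.
a = sin²(Δφ/2) + cos φ₁ · cos φ₂ · sin²(Δλ/2) = 0.353739.
c = 2·atan2(√a, √(1−a)) = 1.27393 rad → d = 6371·c ≈ 8116.23 km.

8116 km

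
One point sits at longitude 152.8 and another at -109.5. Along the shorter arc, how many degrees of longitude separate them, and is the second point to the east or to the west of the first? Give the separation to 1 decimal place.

97.7° east

Raw difference: -109.5 − 152.8 = -262.3°.
Normalise into (−180°, 180°]: -262.3° + 360° = 97.7°.
Positive ⇒ the second point lies to the east; separation 97.7°.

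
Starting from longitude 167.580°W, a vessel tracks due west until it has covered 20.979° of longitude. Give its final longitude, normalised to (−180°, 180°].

Start at -167.580°; shift −20.979° → -188.559°.
-188.559° lies outside (−180°, 180°]; add 360° → +171.441°.

171.441°E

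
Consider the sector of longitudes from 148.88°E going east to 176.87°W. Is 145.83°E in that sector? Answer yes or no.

Band width going east from +148.88° to -176.87°: ((-176.87 − 148.88) mod 360) = 34.25°.
Offset of +145.83° east of the west edge: ((145.83 − 148.88) mod 360) = 356.95°.
356.95° > 34.25° ⇒ outside.

No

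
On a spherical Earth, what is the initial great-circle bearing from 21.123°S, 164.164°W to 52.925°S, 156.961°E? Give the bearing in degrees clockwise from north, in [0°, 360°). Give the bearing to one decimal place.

213.3°

Δλ = 156.961 − -164.164 = 321.125°; wrapped into (−180°, 180°]: -38.875°.
θ = atan2( sin Δλ · cos φ₂ , cos φ₁ · sin φ₂ − sin φ₁ · cos φ₂ · cos Δλ )
  = atan2(-0.37837, -0.57510) = -146.658° → normalised to [0°, 360°): 213.342°.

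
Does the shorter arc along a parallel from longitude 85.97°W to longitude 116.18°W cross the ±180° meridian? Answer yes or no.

No

Signed shortest Δλ = ((-116.18 − -85.97 + 180) mod 360) − 180 = -30.21°.
Going west by 30.21° from -85.97° reaches -116.18° without touching 180°.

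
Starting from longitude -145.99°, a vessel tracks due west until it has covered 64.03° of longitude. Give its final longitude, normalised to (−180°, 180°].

+149.98°

Start at -145.99°; shift −64.03° → -210.02°.
-210.02° lies outside (−180°, 180°]; add 360° → +149.98°.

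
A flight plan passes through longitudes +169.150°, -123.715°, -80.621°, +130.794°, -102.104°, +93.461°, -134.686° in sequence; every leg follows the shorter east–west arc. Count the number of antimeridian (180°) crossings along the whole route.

5

Leg 1: +169.150° → -123.715°, shortest Δλ = 67.135° (east) — crosses 180°.
Leg 2: -123.715° → -80.621°, shortest Δλ = 43.094° (east) — does not cross 180°.
Leg 3: -80.621° → +130.794°, shortest Δλ = -148.585° (west) — crosses 180°.
Leg 4: +130.794° → -102.104°, shortest Δλ = 127.102° (east) — crosses 180°.
Leg 5: -102.104° → +93.461°, shortest Δλ = -164.435° (west) — crosses 180°.
Leg 6: +93.461° → -134.686°, shortest Δλ = 131.853° (east) — crosses 180°.
Total crossings: 5.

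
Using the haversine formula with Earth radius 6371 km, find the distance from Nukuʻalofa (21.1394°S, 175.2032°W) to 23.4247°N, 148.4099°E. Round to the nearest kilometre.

Δλ = 148.4099 − -175.2032 = 323.6131°; wrapped into (−180°, 180°]: -36.3869°.
Δφ = 23.4247 − -21.1394 = 44.5641°.
a = sin²(Δφ/2) + cos φ₁ · cos φ₂ · sin²(Δλ/2) = 0.227198.
c = 2·atan2(√a, √(1−a)) = 0.99369 rad → d = 6371·c ≈ 6330.78 km.

6331 km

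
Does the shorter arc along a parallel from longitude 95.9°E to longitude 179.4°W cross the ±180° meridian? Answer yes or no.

Naïve |-179.4 − 95.9| = 275.3° > 180°, so the shorter arc goes the other way round — across 180°.
Signed shortest Δλ = ((-179.4 − 95.9 + 180) mod 360) − 180 = 84.7°.
Going east by 84.7° from +95.9° passes through 180° before reaching -179.4°.

Yes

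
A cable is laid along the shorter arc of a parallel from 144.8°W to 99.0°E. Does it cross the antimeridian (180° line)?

Yes

Naïve |99.0 − -144.8| = 243.8° > 180°, so the shorter arc goes the other way round — across 180°.
Signed shortest Δλ = ((99.0 − -144.8 + 180) mod 360) − 180 = -116.2°.
Going west by 116.2° from -144.8° passes through 180° before reaching +99.0°.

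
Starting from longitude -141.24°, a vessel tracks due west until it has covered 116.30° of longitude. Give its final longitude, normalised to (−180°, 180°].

Start at -141.24°; shift −116.30° → -257.54°.
-257.54° lies outside (−180°, 180°]; add 360° → +102.46°.

+102.46°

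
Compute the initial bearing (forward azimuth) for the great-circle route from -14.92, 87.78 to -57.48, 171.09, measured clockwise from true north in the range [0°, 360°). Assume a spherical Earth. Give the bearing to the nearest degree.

146°

Δλ = 171.09 − 87.78 = 83.31°.
θ = atan2( sin Δλ · cos φ₂ , cos φ₁ · sin φ₂ − sin φ₁ · cos φ₂ · cos Δλ )
  = atan2(0.53393, -0.79865) = 146.236° → normalised to [0°, 360°): 146.236°.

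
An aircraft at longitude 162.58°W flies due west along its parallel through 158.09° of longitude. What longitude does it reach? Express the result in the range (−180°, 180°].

39.33°E

Start at -162.58°; shift −158.09° → -320.67°.
-320.67° lies outside (−180°, 180°]; add 360° → +39.33°.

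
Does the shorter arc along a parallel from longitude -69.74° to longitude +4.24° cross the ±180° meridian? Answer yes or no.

Signed shortest Δλ = ((4.24 − -69.74 + 180) mod 360) − 180 = 73.98°.
Going east by 73.98° from -69.74° reaches +4.24° without touching 180°.

No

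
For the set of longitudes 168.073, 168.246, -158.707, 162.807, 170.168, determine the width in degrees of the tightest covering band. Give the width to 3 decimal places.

38.486°

Sort the longitudes: -158.707°, +162.807°, +168.073°, +168.246°, +170.168°.
Eastward gaps between consecutive values (wrapping around): 321.514°, 5.266°, 0.173°, 1.922°, 31.125°.
Largest gap = 321.514° ⇒ minimal covering band is its complement: 360° − 321.514° = 38.486°.
Band runs from +162.807° eastward to -158.707°, crossing the antimeridian.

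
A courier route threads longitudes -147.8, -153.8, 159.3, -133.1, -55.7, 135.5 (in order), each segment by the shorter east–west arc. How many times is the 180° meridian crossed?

3

Leg 1: -147.8° → -153.8°, shortest Δλ = -6.0° (west) — does not cross 180°.
Leg 2: -153.8° → +159.3°, shortest Δλ = -46.9° (west) — crosses 180°.
Leg 3: +159.3° → -133.1°, shortest Δλ = 67.6° (east) — crosses 180°.
Leg 4: -133.1° → -55.7°, shortest Δλ = 77.4° (east) — does not cross 180°.
Leg 5: -55.7° → +135.5°, shortest Δλ = -168.8° (west) — crosses 180°.
Total crossings: 3.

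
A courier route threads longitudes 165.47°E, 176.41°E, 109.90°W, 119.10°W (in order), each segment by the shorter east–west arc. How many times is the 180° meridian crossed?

1

Leg 1: +165.47° → +176.41°, shortest Δλ = 10.94° (east) — does not cross 180°.
Leg 2: +176.41° → -109.90°, shortest Δλ = 73.69° (east) — crosses 180°.
Leg 3: -109.90° → -119.10°, shortest Δλ = -9.2° (west) — does not cross 180°.
Total crossings: 1.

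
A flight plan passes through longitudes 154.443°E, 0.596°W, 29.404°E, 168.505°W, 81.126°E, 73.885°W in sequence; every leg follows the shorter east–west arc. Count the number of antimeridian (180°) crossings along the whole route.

Leg 1: +154.443° → -0.596°, shortest Δλ = -155.039° (west) — does not cross 180°.
Leg 2: -0.596° → +29.404°, shortest Δλ = 30.0° (east) — does not cross 180°.
Leg 3: +29.404° → -168.505°, shortest Δλ = 162.091° (east) — crosses 180°.
Leg 4: -168.505° → +81.126°, shortest Δλ = -110.369° (west) — crosses 180°.
Leg 5: +81.126° → -73.885°, shortest Δλ = -155.011° (west) — does not cross 180°.
Total crossings: 2.

2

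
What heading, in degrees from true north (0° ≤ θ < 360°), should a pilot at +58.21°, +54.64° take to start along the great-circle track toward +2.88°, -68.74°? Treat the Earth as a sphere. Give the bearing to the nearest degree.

301°

Δλ = -68.74 − 54.64 = -123.38°.
θ = atan2( sin Δλ · cos φ₂ , cos φ₁ · sin φ₂ − sin φ₁ · cos φ₂ · cos Δλ )
  = atan2(-0.83399, 0.49353) = -59.384° → normalised to [0°, 360°): 300.616°.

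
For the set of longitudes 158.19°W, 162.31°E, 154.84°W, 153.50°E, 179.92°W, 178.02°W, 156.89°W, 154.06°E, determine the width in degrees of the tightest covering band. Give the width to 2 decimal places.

51.66°

Sort the longitudes: -179.92°, -178.02°, -158.19°, -156.89°, -154.84°, +153.50°, +154.06°, +162.31°.
Eastward gaps between consecutive values (wrapping around): 1.90°, 19.83°, 1.30°, 2.05°, 308.34°, 0.56°, 8.25°, 17.77°.
Largest gap = 308.34° ⇒ minimal covering band is its complement: 360° − 308.34° = 51.66°.
Band runs from +153.50° eastward to -154.84°, crossing the antimeridian.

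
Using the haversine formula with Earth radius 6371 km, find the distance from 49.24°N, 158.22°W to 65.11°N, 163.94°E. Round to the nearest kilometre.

Δλ = 163.94 − -158.22 = 322.16°; wrapped into (−180°, 180°]: -37.84°.
Δφ = 65.11 − 49.24 = 15.87°.
a = sin²(Δφ/2) + cos φ₁ · cos φ₂ · sin²(Δλ/2) = 0.047948.
c = 2·atan2(√a, √(1−a)) = 0.44152 rad → d = 6371·c ≈ 2812.91 km.

2813 km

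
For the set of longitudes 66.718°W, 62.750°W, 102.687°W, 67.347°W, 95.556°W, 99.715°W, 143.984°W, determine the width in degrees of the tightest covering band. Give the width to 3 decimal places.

Sort the longitudes: -143.984°, -102.687°, -99.715°, -95.556°, -67.347°, -66.718°, -62.750°.
Eastward gaps between consecutive values (wrapping around): 41.297°, 2.972°, 4.159°, 28.209°, 0.629°, 3.968°, 278.766°.
Largest gap = 278.766° ⇒ minimal covering band is its complement: 360° − 278.766° = 81.234°.
Band runs from -143.984° eastward to -62.750°.

81.234°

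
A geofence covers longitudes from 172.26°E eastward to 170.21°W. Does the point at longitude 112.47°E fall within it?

Band width going east from +172.26° to -170.21°: ((-170.21 − 172.26) mod 360) = 17.53°.
Offset of +112.47° east of the west edge: ((112.47 − 172.26) mod 360) = 300.21°.
300.21° > 17.53° ⇒ outside.

No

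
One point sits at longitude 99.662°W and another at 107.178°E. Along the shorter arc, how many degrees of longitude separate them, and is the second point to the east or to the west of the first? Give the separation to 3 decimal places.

153.160° west

Raw difference: 107.178 − -99.662 = 206.84°.
Normalise into (−180°, 180°]: 206.84° − 360° = -153.16°.
Negative ⇒ the second point lies to the west; separation 153.160°.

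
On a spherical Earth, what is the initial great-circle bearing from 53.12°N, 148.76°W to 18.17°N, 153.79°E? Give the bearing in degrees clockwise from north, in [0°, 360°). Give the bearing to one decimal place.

Δλ = 153.79 − -148.76 = 302.55°; wrapped into (−180°, 180°]: -57.45°.
θ = atan2( sin Δλ · cos φ₂ , cos φ₁ · sin φ₂ − sin φ₁ · cos φ₂ · cos Δλ )
  = atan2(-0.80089, -0.22176) = -105.477° → normalised to [0°, 360°): 254.523°.

254.5°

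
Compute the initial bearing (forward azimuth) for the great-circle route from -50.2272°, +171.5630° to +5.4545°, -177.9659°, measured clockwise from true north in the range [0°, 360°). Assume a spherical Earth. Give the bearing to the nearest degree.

13°

Δλ = -177.9659 − 171.5630 = -349.5289°; wrapped into (−180°, 180°]: 10.4711°.
θ = atan2( sin Δλ · cos φ₂ , cos φ₁ · sin φ₂ − sin φ₁ · cos φ₂ · cos Δλ )
  = atan2(0.18092, 0.81318) = 12.543° → normalised to [0°, 360°): 12.543°.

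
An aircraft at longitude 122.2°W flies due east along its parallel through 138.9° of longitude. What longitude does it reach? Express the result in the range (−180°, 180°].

16.7°E

Start at -122.2°; shift +138.9° → +16.7°.
+16.7° already lies in (−180°, 180°].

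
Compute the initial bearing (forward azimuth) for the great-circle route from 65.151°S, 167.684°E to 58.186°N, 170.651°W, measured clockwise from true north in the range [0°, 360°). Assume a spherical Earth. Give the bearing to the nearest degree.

14°

Δλ = -170.651 − 167.684 = -338.335°; wrapped into (−180°, 180°]: 21.665°.
θ = atan2( sin Δλ · cos φ₂ , cos φ₁ · sin φ₂ − sin φ₁ · cos φ₂ · cos Δλ )
  = atan2(0.19462, 0.80166) = 13.646° → normalised to [0°, 360°): 13.646°.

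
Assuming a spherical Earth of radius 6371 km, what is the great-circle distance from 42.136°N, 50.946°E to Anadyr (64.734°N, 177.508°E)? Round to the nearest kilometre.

Δλ = 177.508 − 50.946 = 126.562°.
Δφ = 64.734 − 42.136 = 22.598°.
a = sin²(Δφ/2) + cos φ₁ · cos φ₂ · sin²(Δλ/2) = 0.290915.
c = 2·atan2(√a, √(1−a)) = 1.13937 rad → d = 6371·c ≈ 7258.91 km.

7259 km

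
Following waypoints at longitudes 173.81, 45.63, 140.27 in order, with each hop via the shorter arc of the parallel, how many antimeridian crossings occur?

Leg 1: +173.81° → +45.63°, shortest Δλ = -128.18° (west) — does not cross 180°.
Leg 2: +45.63° → +140.27°, shortest Δλ = 94.64° (east) — does not cross 180°.
Total crossings: 0.

0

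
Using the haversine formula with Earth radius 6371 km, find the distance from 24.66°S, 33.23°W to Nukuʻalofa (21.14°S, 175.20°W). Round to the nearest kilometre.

Δλ = -175.20 − -33.23 = -141.97°.
Δφ = -21.14 − -24.66 = 3.52°.
a = sin²(Δφ/2) + cos φ₁ · cos φ₂ · sin²(Δλ/2) = 0.758601.
c = 2·atan2(√a, √(1−a)) = 2.11437 rad → d = 6371·c ≈ 13470.68 km.

13471 km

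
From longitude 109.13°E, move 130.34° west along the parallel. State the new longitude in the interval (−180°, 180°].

21.21°W

Start at +109.13°; shift −130.34° → -21.21°.
-21.21° already lies in (−180°, 180°].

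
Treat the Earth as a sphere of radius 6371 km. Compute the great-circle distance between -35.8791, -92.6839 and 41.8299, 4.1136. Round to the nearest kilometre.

13070 km

Δλ = 4.1136 − -92.6839 = 96.7975°.
Δφ = 41.8299 − -35.8791 = 77.7090°.
a = sin²(Δφ/2) + cos φ₁ · cos φ₂ · sin²(Δλ/2) = 0.731163.
c = 2·atan2(√a, √(1−a)) = 2.05141 rad → d = 6371·c ≈ 13069.56 km.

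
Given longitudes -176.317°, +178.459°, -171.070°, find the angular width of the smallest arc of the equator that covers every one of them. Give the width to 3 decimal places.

Sort the longitudes: -176.317°, -171.070°, +178.459°.
Eastward gaps between consecutive values (wrapping around): 5.247°, 349.529°, 5.224°.
Largest gap = 349.529° ⇒ minimal covering band is its complement: 360° − 349.529° = 10.471°.
Band runs from +178.459° eastward to -171.070°, crossing the antimeridian.

10.471°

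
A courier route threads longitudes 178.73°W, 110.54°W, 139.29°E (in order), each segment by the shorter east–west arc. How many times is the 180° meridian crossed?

Leg 1: -178.73° → -110.54°, shortest Δλ = 68.19° (east) — does not cross 180°.
Leg 2: -110.54° → +139.29°, shortest Δλ = -110.17° (west) — crosses 180°.
Total crossings: 1.

1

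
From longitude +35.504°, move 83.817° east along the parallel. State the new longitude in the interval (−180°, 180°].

Start at +35.504°; shift +83.817° → +119.321°.
+119.321° already lies in (−180°, 180°].

+119.321°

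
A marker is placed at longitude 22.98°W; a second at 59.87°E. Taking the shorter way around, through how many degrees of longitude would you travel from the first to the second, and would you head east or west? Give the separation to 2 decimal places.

Raw difference: 59.87 − -22.98 = 82.85°.
Normalise into (−180°, 180°]: 82.85° stays 82.85°.
Positive ⇒ the second point lies to the east; separation 82.85°.

82.85° east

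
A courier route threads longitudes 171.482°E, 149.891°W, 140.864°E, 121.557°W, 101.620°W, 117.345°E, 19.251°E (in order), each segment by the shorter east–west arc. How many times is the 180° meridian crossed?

Leg 1: +171.482° → -149.891°, shortest Δλ = 38.627° (east) — crosses 180°.
Leg 2: -149.891° → +140.864°, shortest Δλ = -69.245° (west) — crosses 180°.
Leg 3: +140.864° → -121.557°, shortest Δλ = 97.579° (east) — crosses 180°.
Leg 4: -121.557° → -101.620°, shortest Δλ = 19.937° (east) — does not cross 180°.
Leg 5: -101.620° → +117.345°, shortest Δλ = -141.035° (west) — crosses 180°.
Leg 6: +117.345° → +19.251°, shortest Δλ = -98.094° (west) — does not cross 180°.
Total crossings: 4.

4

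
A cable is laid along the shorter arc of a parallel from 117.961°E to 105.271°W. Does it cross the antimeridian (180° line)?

Yes

Naïve |-105.271 − 117.961| = 223.232° > 180°, so the shorter arc goes the other way round — across 180°.
Signed shortest Δλ = ((-105.271 − 117.961 + 180) mod 360) − 180 = 136.768°.
Going east by 136.768° from +117.961° passes through 180° before reaching -105.271°.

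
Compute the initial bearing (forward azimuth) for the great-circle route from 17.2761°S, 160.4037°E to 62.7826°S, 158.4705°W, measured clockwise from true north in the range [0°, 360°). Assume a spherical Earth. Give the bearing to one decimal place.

158.1°

Δλ = -158.4705 − 160.4037 = -318.8742°; wrapped into (−180°, 180°]: 41.1258°.
θ = atan2( sin Δλ · cos φ₂ , cos φ₁ · sin φ₂ − sin φ₁ · cos φ₂ · cos Δλ )
  = atan2(0.30082, -0.74684) = 158.061° → normalised to [0°, 360°): 158.061°.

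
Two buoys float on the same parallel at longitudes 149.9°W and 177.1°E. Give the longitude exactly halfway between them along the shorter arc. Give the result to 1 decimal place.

Signed shortest Δλ from -149.9° to +177.1° is -33.0°.
Midpoint longitude = -149.9° + (-33.0°)/2 = -149.9° − 16.5° = -166.4°.
(The naïve average (-149.9 + +177.1)/2 = 13.6° is on the wrong side of the globe.)

166.4°W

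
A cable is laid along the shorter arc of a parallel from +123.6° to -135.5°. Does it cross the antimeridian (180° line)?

Naïve |-135.5 − 123.6| = 259.1° > 180°, so the shorter arc goes the other way round — across 180°.
Signed shortest Δλ = ((-135.5 − 123.6 + 180) mod 360) − 180 = 100.9°.
Going east by 100.9° from +123.6° passes through 180° before reaching -135.5°.

Yes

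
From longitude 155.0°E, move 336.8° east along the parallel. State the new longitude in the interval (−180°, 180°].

Start at +155.0°; shift +336.8° → +491.8°.
+491.8° lies outside (−180°, 180°]; subtract 360° → +131.8°.

131.8°E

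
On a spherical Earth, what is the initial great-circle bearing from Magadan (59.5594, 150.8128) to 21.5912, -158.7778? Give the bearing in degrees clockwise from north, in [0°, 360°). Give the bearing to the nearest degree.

Δλ = -158.7778 − 150.8128 = -309.5906°; wrapped into (−180°, 180°]: 50.4094°.
θ = atan2( sin Δλ · cos φ₂ , cos φ₁ · sin φ₂ − sin φ₁ · cos φ₂ · cos Δλ )
  = atan2(0.71655, -0.32446) = 114.362° → normalised to [0°, 360°): 114.362°.

114°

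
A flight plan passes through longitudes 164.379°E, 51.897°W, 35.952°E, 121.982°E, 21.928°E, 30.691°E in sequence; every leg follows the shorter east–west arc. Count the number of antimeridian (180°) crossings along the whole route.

1

Leg 1: +164.379° → -51.897°, shortest Δλ = 143.724° (east) — crosses 180°.
Leg 2: -51.897° → +35.952°, shortest Δλ = 87.849° (east) — does not cross 180°.
Leg 3: +35.952° → +121.982°, shortest Δλ = 86.03° (east) — does not cross 180°.
Leg 4: +121.982° → +21.928°, shortest Δλ = -100.054° (west) — does not cross 180°.
Leg 5: +21.928° → +30.691°, shortest Δλ = 8.763° (east) — does not cross 180°.
Total crossings: 1.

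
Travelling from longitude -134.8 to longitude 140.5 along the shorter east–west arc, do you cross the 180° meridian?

Yes

Naïve |140.5 − -134.8| = 275.3° > 180°, so the shorter arc goes the other way round — across 180°.
Signed shortest Δλ = ((140.5 − -134.8 + 180) mod 360) − 180 = -84.7°.
Going west by 84.7° from -134.8° passes through 180° before reaching +140.5°.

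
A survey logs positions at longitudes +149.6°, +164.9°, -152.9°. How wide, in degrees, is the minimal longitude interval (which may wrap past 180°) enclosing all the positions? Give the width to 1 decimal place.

57.5°

Sort the longitudes: -152.9°, +149.6°, +164.9°.
Eastward gaps between consecutive values (wrapping around): 302.5°, 15.3°, 42.2°.
Largest gap = 302.5° ⇒ minimal covering band is its complement: 360° − 302.5° = 57.5°.
Band runs from +149.6° eastward to -152.9°, crossing the antimeridian.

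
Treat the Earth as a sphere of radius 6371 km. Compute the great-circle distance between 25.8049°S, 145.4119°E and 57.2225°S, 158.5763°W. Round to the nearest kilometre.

5596 km

Δλ = -158.5763 − 145.4119 = -303.9882°; wrapped into (−180°, 180°]: 56.0118°.
Δφ = -57.2225 − -25.8049 = -31.4176°.
a = sin²(Δφ/2) + cos φ₁ · cos φ₂ · sin²(Δλ/2) = 0.180769.
c = 2·atan2(√a, √(1−a)) = 0.87830 rad → d = 6371·c ≈ 5595.64 km.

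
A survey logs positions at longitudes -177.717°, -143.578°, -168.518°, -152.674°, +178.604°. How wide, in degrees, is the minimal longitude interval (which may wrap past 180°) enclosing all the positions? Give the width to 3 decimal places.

37.818°

Sort the longitudes: -177.717°, -168.518°, -152.674°, -143.578°, +178.604°.
Eastward gaps between consecutive values (wrapping around): 9.199°, 15.844°, 9.096°, 322.182°, 3.679°.
Largest gap = 322.182° ⇒ minimal covering band is its complement: 360° − 322.182° = 37.818°.
Band runs from +178.604° eastward to -143.578°, crossing the antimeridian.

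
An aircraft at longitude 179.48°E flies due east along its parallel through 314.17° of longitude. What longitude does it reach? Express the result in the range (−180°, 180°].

133.65°E

Start at +179.48°; shift +314.17° → +493.65°.
+493.65° lies outside (−180°, 180°]; subtract 360° → +133.65°.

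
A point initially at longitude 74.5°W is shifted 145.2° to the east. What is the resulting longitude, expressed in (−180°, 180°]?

Start at -74.5°; shift +145.2° → +70.7°.
+70.7° already lies in (−180°, 180°].

70.7°E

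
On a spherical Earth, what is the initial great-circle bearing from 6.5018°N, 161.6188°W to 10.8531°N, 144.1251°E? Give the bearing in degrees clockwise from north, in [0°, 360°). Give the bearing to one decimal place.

278.7°

Δλ = 144.1251 − -161.6188 = 305.7439°; wrapped into (−180°, 180°]: -54.2561°.
θ = atan2( sin Δλ · cos φ₂ , cos φ₁ · sin φ₂ − sin φ₁ · cos φ₂ · cos Δλ )
  = atan2(-0.79712, 0.12212) = -81.290° → normalised to [0°, 360°): 278.710°.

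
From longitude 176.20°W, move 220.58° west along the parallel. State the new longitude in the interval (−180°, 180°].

36.78°W

Start at -176.20°; shift −220.58° → -396.78°.
-396.78° lies outside (−180°, 180°]; add 360° → -36.78°.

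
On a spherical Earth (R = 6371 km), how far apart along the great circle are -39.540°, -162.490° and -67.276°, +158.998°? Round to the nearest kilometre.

3879 km

Δλ = 158.998 − -162.490 = 321.488°; wrapped into (−180°, 180°]: -38.512°.
Δφ = -67.276 − -39.540 = -27.736°.
a = sin²(Δφ/2) + cos φ₁ · cos φ₂ · sin²(Δλ/2) = 0.089849.
c = 2·atan2(√a, √(1−a)) = 0.60886 rad → d = 6371·c ≈ 3879.04 km.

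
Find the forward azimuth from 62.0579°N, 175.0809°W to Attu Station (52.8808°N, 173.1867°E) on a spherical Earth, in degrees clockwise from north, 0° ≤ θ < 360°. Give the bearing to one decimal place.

219.6°

Δλ = 173.1867 − -175.0809 = 348.2676°; wrapped into (−180°, 180°]: -11.7324°.
θ = atan2( sin Δλ · cos φ₂ , cos φ₁ · sin φ₂ − sin φ₁ · cos φ₂ · cos Δλ )
  = atan2(-0.12271, -0.14835) = -140.403° → normalised to [0°, 360°): 219.597°.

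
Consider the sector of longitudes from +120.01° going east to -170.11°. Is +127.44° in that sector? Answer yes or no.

Yes

Band width going east from +120.01° to -170.11°: ((-170.11 − 120.01) mod 360) = 69.88°.
Offset of +127.44° east of the west edge: ((127.44 − 120.01) mod 360) = 7.43°.
7.43° ≤ 69.88° ⇒ inside.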